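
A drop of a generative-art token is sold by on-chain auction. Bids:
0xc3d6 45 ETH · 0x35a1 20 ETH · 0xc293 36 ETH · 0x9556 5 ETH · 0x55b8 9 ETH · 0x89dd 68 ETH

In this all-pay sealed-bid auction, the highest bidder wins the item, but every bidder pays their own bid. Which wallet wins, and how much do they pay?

0x89dd pays 68 ETH

All-pay sealed-bid auction: the highest bidder wins the item, but every bidder pays their own bid.
Bids ranked: 68 (0x89dd) > 45 (0xc3d6) > 36 (0xc293) > 20 (0x35a1) > 9 (0x55b8) > 5 (0x9556)
0x89dd wins with the top bid; all bids are sunk regardless.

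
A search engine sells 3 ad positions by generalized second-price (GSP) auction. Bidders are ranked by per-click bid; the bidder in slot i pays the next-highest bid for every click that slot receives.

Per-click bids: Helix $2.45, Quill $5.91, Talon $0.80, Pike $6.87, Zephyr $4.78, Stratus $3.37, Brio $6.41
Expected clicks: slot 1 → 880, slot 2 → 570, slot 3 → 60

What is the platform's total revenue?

Ranked by bid: $6.87 (Pike) > $6.41 (Brio) > $5.91 (Quill) > $4.78 (Zephyr) > …
Slot 1: Pike pays $6.41 × 880 = $5640.80
Slot 2: Brio pays $5.91 × 570 = $3368.70
Slot 3: Quill pays $4.78 × 60 = $286.80
Total = $9296.30

Total revenue: $9296.30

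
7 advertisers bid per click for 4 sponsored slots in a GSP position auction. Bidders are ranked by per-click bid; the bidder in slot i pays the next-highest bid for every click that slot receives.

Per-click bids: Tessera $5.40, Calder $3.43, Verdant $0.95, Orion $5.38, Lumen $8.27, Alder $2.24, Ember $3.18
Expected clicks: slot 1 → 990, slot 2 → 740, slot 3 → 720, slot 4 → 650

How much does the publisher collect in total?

Sorting advertisers: $8.27 (Lumen) > $5.40 (Tessera) > $5.38 (Orion) > $3.43 (Calder) > $3.18 (Ember) > …
Slot 1: Lumen pays $5.40 × 990 = $5346.00
Slot 2: Tessera pays $5.38 × 740 = $3981.20
Slot 3: Orion pays $3.43 × 720 = $2469.60
Slot 4: Calder pays $3.18 × 650 = $2067.00
Total = $13863.80

Total revenue: $13863.80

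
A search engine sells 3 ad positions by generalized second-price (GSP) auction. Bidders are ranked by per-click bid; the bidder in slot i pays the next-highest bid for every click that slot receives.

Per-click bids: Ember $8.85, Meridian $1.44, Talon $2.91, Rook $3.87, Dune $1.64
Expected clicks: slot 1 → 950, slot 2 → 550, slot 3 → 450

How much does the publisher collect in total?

Ranked by bid: $8.85 (Ember) > $3.87 (Rook) > $2.91 (Talon) > $1.64 (Dune) > …
Slot 1: Ember pays $3.87 × 950 = $3676.50
Slot 2: Rook pays $2.91 × 550 = $1600.50
Slot 3: Talon pays $1.64 × 450 = $738.00
Total = $6015.00

Total revenue: $6015.00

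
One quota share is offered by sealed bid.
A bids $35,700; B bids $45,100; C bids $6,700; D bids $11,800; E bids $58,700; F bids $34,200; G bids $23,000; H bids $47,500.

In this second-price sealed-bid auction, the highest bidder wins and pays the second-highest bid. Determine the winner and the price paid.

Bids in order: 58,700 (E) > 47,500 (H) > 45,100 (B) > 35,700 (A) > 34,200 (F) > 23,000 (G) > …
E wins with the highest bid; price is set by the runner-up at $47,500.

E pays $47,500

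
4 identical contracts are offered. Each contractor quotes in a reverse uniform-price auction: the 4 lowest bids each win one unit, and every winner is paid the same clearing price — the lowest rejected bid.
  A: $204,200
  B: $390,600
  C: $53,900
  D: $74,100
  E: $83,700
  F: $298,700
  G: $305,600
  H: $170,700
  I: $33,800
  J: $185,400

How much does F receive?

F is paid $0

Bids ranked low→high: 33,800 (I), 53,900 (C), 74,100 (D), 83,700 (E), 170,700 (H), 185,400 (J), …
The 4 lowest are I, C, D, E.
First losing bid is H's $170,700, which sets the uniform price.
F does not win → is paid $0.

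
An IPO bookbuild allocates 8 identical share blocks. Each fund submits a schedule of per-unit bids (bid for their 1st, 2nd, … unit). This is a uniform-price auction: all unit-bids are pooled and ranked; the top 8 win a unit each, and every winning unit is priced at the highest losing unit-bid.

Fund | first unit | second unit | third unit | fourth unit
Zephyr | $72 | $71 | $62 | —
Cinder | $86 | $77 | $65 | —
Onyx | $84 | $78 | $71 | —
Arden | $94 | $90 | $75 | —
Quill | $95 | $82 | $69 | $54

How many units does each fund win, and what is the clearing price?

Arden 2, Cinder 2, Onyx 2, Quill 2; clearing price $75

Merging the schedules and taking the best 8: 95 (Quill-1), 94 (Arden-1), 90 (Arden-2), 86 (Cinder-1), 84 (Onyx-1), 82 (Quill-2), 78 (Onyx-2), 77 (Cinder-2)
The (k+1)-th unit-bid is $75.
Allocation: Arden 2, Cinder 2, Onyx 2, Quill 2.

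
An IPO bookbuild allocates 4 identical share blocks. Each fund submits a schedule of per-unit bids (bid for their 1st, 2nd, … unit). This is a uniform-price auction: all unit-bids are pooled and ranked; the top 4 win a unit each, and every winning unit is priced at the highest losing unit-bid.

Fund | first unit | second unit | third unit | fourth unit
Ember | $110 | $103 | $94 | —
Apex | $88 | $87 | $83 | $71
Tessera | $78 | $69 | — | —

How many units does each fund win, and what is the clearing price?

Pooled unit-bids ranked (top 4): 110 (Ember-1), 103 (Ember-2), 94 (Ember-3), 88 (Apex-1)
Highest rejected unit-bid = $87.
Allocation: Apex 1, Ember 3.

Apex 1, Ember 3; clearing price $87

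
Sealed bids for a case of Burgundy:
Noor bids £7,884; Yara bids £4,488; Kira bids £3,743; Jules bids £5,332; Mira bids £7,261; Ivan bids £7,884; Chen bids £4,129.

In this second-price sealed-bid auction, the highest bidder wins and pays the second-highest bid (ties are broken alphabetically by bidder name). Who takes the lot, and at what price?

Bids in order: 7,884 (Ivan) > 7,884 (Noor) > 7,261 (Mira) > 5,332 (Jules) > 4,488 (Yara) > 4,129 (Chen) > …
Tie at £7,884 → Ivan wins by tie-break.
Ivan is highest; pays the second-highest bid, £7,884.

Ivan pays £7,884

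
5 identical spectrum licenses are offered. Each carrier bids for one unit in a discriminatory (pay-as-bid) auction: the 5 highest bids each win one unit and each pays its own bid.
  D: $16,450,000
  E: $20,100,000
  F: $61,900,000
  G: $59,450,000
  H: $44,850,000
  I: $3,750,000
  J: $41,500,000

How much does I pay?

I pays $0

Ordering the bids: 61,900,000 (F), 59,450,000 (G), 44,850,000 (H), 41,500,000 (J), 20,100,000 (E), 16,450,000 (D), 3,750,000 (I)
Winners (5 units): F, G, H, J, E.
I does not win → $0.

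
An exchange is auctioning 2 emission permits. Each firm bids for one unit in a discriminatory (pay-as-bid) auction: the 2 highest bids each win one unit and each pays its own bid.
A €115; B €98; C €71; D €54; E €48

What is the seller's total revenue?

Sorting: 115 (A), 98 (B), 71 (C), 54 (D), …
Winners (2 units): A, B.
Total revenue = 115 + 98 = €213.

Total revenue: €213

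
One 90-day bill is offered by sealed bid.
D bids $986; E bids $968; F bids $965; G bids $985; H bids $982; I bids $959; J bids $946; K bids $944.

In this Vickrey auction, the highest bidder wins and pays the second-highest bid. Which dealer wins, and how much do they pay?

D pays $985

Rule: the highest bidder wins and pays the second-highest bid.
Sorting bids: 986 (D) > 985 (G) > 982 (H) > 968 (E) > 965 (F) > 959 (I) > …
D is highest; pays the second-highest bid, $985.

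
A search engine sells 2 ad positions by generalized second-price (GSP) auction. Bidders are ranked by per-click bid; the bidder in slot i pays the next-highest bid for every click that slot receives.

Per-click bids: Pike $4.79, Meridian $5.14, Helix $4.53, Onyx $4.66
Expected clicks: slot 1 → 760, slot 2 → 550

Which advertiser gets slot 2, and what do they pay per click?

Sorting advertisers: $5.14 (Meridian) > $4.79 (Pike) > $4.66 (Onyx) > …
Slot 2 goes to the second-ranked bidder, Pike, who pays the next bid down: $4.66/click.

Pike; $4.66 per click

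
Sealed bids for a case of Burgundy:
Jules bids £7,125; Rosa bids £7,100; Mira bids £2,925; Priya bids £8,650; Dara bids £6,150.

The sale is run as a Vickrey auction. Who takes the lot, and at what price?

Bids in order: 8,650 (Priya) > 7,125 (Jules) > 7,100 (Rosa) > 6,150 (Dara) > 2,925 (Mira)
Priya wins with the highest bid; price is set by the runner-up at £7,125.

Priya pays £7,125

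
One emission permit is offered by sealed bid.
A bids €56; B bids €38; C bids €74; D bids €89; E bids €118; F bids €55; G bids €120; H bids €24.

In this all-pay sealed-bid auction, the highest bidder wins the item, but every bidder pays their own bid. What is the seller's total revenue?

Sorting bids: 120 (G) > 118 (E) > 89 (D) > 74 (C) > 56 (A) > 55 (F) > …
G wins with the top bid; all bids are sunk regardless.
Every bidder forfeits their bid regardless of winning.
Revenue = 56 + 38 + 74 + 89 + 118 + 55 + 120 + 24 = €574.

Total revenue: €574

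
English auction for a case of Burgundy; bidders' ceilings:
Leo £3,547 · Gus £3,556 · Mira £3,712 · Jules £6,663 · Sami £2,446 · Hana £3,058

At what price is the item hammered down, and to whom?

Jules wins at £3,712

Ascending (English) auction: the price rises until one bidder remains; the winner pays the price at which the last rival dropped out.
Limits in order: 6,663 (Jules) > 3,712 (Mira) > 3,556 (Gus) > 3,547 (Leo) > 3,058 (Hana) > 2,446 (Sami)
Bidding ends when Mira exits at £3,712; Jules takes it.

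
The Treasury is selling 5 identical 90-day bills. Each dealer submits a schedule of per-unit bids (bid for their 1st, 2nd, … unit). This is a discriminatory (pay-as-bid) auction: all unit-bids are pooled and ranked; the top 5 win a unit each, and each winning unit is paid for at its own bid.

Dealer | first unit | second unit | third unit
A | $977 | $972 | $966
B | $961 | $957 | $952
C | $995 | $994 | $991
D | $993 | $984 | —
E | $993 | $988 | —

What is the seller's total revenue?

Merging the schedules and taking the best 5: 995 (C-1), 994 (C-2), 993 (D-1), 993 (E-1), 991 (C-3)
Next rejected bid: $988 (not a price — pay-as-bid).
Each winning unit pays its own bid.
Revenue = 995 + 994 + 993 + 993 + 991 = $4,966.

Total revenue: $4,966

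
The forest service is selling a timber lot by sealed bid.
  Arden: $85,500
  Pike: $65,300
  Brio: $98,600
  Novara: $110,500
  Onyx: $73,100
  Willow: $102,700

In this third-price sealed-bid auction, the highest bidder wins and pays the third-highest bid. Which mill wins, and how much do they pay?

Sorting bids: 110,500 (Novara) > 102,700 (Willow) > 98,600 (Brio) > 85,500 (Arden) > 73,100 (Onyx) > 65,300 (Pike)
Novara is highest; pays the third-highest bid, $98,600.

Novara pays $98,600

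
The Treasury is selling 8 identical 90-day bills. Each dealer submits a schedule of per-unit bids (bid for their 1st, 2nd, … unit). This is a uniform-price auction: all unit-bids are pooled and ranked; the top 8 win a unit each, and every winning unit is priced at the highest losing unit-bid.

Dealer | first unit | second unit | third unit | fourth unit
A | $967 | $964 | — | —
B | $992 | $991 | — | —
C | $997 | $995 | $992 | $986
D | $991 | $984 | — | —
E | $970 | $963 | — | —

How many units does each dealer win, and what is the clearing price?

B 2, C 4, D 2; clearing price $970

Merging the schedules and taking the best 8: 997 (C-1), 995 (C-2), 992 (B-1), 992 (C-3), 991 (B-2), 991 (D-1), 986 (C-4), 984 (D-2)
The (k+1)-th unit-bid is $970.
Allocation: B 2, C 4, D 2.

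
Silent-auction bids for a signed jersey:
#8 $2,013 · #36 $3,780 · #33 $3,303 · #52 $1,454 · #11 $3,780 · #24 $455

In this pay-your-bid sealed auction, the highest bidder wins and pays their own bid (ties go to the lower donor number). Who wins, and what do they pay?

#11 pays $3,780

Bids in order: 3,780 (#11) > 3,780 (#36) > 3,303 (#33) > 2,013 (#8) > 1,454 (#52) > 455 (#24)
#11 and #36 tie at $3,780; tie-break gives it to #11.
First-price: #11 pays what they bid, $3,780.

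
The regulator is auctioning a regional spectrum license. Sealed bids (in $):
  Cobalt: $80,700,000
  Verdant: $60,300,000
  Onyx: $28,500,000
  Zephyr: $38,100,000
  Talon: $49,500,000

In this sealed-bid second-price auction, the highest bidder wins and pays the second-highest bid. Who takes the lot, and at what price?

Bids in order: 80,700,000 (Cobalt) > 60,300,000 (Verdant) > 49,500,000 (Talon) > 38,100,000 (Zephyr) > 28,500,000 (Onyx)
Cobalt is highest; pays the second-highest bid, $60,300,000.

Cobalt pays $60,300,000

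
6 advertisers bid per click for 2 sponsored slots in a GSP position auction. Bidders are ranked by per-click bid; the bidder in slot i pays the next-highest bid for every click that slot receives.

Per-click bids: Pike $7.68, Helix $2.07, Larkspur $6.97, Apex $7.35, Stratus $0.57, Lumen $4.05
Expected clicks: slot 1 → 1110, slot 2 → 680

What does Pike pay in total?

Pike pays $8158.50

Per-click bids in order: $7.68 (Pike) > $7.35 (Apex) > $6.97 (Larkspur) > …
Pike holds slot 1 → pays next bid $7.35 × 1110 clicks = $8158.50.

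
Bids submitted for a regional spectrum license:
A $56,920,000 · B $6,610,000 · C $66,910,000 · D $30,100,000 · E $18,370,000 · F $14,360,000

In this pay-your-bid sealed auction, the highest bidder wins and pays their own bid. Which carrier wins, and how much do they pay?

Bids in order: 66,910,000 (C) > 56,920,000 (A) > 30,100,000 (D) > 18,370,000 (E) > 14,360,000 (F) > 6,610,000 (B)
First-price: C pays what they bid, $66,910,000.

C pays $66,910,000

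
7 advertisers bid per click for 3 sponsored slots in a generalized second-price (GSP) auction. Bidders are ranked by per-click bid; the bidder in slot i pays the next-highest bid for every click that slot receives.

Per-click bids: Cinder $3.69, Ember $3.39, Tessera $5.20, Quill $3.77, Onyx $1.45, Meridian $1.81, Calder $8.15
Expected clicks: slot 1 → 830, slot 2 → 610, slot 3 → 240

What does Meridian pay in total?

Per-click bids in order: $8.15 (Calder) > $5.20 (Tessera) > $3.77 (Quill) > $3.69 (Cinder) > …
Meridian ranks below slot 3 → no slot, pays nothing.

Meridian pays $0.00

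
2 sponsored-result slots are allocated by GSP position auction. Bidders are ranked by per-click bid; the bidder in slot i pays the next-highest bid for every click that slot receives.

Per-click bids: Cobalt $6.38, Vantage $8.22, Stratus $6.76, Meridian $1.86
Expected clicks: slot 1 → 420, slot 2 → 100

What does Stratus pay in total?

Stratus pays $638.00

Per-click bids in order: $8.22 (Vantage) > $6.76 (Stratus) > $6.38 (Cobalt) > …
Stratus holds slot 2 → pays next bid $6.38 × 100 clicks = $638.00.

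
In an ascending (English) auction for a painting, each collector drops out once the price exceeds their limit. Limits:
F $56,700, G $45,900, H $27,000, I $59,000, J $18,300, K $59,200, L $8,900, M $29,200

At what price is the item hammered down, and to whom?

Rule: the price rises until one bidder remains; the winner pays the price at which the last rival dropped out.
Limits ranked: 59,200 (K) > 59,000 (I) > 56,700 (F) > 45,900 (G) > 29,200 (M) > 27,000 (H) > …
I is the last rival to drop out, at $59,000; K remains and wins at that price.

K wins at $59,000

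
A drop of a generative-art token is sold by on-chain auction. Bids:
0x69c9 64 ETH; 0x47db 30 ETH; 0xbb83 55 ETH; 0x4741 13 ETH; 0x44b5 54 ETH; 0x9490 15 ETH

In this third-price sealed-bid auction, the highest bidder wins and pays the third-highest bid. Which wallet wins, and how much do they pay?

0x69c9 pays 54 ETH

Rule: the highest bidder wins and pays the third-highest bid.
Bids ranked: 64 (0x69c9) > 55 (0xbb83) > 54 (0x44b5) > 30 (0x47db) > 15 (0x9490) > 13 (0x4741)
0x69c9 is highest; pays the third-highest bid, 54 ETH.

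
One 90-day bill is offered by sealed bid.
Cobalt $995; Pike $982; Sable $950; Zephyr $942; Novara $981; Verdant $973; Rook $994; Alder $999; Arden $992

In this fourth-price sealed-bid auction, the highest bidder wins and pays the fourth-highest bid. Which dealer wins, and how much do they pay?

Alder pays $992

Rule: the highest bidder wins and pays the fourth-highest bid.
Bids in order: 999 (Alder) > 995 (Cobalt) > 994 (Rook) > 992 (Arden) > 982 (Pike) > 981 (Novara) > …
Alder is highest; pays the fourth-highest bid, $992.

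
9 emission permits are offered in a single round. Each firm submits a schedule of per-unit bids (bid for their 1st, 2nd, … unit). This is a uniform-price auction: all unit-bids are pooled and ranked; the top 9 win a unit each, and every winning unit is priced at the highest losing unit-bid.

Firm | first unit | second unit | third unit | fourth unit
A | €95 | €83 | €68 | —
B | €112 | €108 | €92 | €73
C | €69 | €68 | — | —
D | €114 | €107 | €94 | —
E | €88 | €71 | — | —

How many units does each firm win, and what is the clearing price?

A 2, B 3, D 3, E 1; clearing price €73

Pooled unit-bids ranked (top 9): 114 (D-1), 112 (B-1), 108 (B-2), 107 (D-2), 95 (A-1), 94 (D-3), 92 (B-3), 88 (E-1), 83 (A-2)
The (k+1)-th unit-bid is €73.
Allocation: A 2, B 3, D 3, E 1.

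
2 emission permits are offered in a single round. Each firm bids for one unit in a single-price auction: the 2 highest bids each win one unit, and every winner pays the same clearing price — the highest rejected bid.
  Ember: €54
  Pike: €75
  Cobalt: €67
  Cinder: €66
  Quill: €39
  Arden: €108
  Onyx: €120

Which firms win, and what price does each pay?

Bids ranked high→low: 120 (Onyx), 108 (Arden), 75 (Pike), 67 (Cobalt), …
Top 2: Onyx, Arden.
First losing bid is Pike's €75, which sets the uniform price.

Onyx, Arden; each pays €75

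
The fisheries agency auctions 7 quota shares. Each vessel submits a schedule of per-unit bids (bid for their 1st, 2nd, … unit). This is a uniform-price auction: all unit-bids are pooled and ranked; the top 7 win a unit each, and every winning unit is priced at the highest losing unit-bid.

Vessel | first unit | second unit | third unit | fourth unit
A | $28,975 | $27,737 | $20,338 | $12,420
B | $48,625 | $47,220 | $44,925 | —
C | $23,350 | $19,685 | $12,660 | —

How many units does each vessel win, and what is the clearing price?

Merging the schedules and taking the best 7: 48,625 (B-1), 47,220 (B-2), 44,925 (B-3), 28,975 (A-1), 27,737 (A-2), 23,350 (C-1), 20,338 (A-3)
The (k+1)-th unit-bid is $19,685.
Allocation: A 3, B 3, C 1.

A 3, B 3, C 1; clearing price $19,685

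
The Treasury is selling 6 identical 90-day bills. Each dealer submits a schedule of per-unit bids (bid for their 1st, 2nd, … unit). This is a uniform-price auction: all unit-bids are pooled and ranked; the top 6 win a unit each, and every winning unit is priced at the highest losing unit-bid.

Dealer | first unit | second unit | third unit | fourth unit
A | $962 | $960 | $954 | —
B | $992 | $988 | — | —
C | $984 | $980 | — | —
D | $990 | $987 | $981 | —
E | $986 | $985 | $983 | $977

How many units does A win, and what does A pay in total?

Pooled unit-bids ranked (top 6): 992 (B-1), 990 (D-1), 988 (B-2), 987 (D-2), 986 (E-1), 985 (E-2)
Highest rejected unit-bid = $984.
A wins 0 unit(s) at $984 each.

A: 0 units, pays $0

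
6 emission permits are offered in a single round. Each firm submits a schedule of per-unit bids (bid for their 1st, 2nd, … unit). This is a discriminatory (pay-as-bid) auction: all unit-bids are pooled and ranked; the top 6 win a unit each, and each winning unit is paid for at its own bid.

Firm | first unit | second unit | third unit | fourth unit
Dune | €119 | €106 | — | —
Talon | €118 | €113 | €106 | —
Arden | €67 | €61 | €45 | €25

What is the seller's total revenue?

Total revenue: €629

Merging the schedules and taking the best 6: 119 (Dune-1), 118 (Talon-1), 113 (Talon-2), 106 (Dune-2), 106 (Talon-3), 67 (Arden-1)
Next rejected bid: €61 (not a price — pay-as-bid).
Each winning unit pays its own bid.
Revenue = 119 + 118 + 113 + 106 + 106 + 67 = €629.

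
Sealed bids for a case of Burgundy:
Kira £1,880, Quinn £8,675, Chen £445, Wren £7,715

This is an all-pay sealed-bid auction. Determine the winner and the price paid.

Sorting bids: 8,675 (Quinn) > 7,715 (Wren) > 1,880 (Kira) > 445 (Chen)
Quinn is highest and takes the item; every bidder forfeits their bid.

Quinn pays £8,675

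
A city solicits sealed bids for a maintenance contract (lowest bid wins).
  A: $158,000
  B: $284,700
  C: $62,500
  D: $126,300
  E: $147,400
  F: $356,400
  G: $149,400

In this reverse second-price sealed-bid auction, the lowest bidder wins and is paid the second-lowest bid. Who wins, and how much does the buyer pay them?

C is paid $126,300

Reverse second-price sealed-bid auction: the lowest bidder wins and is paid the second-lowest bid.
Bids ranked: 62,500 (C) < 126,300 (D) < 147,400 (E) < 149,400 (G) < 158,000 (A) < 284,700 (B) < …
Second-price: C is paid D's bid of $126,300.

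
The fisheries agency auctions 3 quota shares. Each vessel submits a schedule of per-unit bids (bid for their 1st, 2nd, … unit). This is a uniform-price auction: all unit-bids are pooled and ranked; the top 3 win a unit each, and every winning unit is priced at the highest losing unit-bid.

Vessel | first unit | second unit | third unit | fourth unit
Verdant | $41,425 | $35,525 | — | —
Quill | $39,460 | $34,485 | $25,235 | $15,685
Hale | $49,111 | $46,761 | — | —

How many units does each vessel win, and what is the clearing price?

Hale 2, Verdant 1; clearing price $39,460

Pooled unit-bids ranked (top 3): 49,111 (Hale-1), 46,761 (Hale-2), 41,425 (Verdant-1)
First bid not allocated: $39,460.
Allocation: Hale 2, Verdant 1.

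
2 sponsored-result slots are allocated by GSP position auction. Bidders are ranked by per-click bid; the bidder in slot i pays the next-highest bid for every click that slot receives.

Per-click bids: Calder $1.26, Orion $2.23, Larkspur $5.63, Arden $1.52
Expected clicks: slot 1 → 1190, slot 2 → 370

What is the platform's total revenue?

Total revenue: $3216.10

Sorting advertisers: $5.63 (Larkspur) > $2.23 (Orion) > $1.52 (Arden) > …
Slot 1: Larkspur pays $2.23 × 1190 = $2653.70
Slot 2: Orion pays $1.52 × 370 = $562.40
Total = $3216.10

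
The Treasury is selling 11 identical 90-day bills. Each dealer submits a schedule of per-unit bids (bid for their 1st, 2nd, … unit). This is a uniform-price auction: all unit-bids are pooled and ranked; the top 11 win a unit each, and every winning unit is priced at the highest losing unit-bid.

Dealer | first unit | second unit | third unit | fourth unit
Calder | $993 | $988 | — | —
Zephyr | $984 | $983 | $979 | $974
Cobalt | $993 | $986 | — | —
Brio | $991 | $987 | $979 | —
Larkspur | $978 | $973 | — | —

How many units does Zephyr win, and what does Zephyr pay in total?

Zephyr: 3 units, pays $2,922

Pooled unit-bids ranked (top 11): 993 (Calder-1), 993 (Cobalt-1), 991 (Brio-1), 988 (Calder-2), 987 (Brio-2), 986 (Cobalt-2), 984 (Zephyr-1), 983 (Zephyr-2), 979 (Zephyr-3), 979 (Brio-3), 978 (Larkspur-1)
The (k+1)-th unit-bid is $974.
Zephyr wins 3 unit(s) at $974 each.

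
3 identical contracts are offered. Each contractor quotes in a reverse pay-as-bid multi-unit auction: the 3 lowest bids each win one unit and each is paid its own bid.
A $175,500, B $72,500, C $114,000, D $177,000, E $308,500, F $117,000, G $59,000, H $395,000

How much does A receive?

A is paid $0

Ordering the bids: 59,000 (G), 72,500 (B), 114,000 (C), 117,000 (F), 175,500 (A), …
The 3 lowest are G, B, C.
A does not win → $0.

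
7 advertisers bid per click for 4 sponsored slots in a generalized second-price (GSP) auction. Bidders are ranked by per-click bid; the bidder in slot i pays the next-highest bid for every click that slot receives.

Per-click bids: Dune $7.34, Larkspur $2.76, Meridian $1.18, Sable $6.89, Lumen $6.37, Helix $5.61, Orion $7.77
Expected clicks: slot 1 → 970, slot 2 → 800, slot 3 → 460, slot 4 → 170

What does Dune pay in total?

Ranked by bid: $7.77 (Orion) > $7.34 (Dune) > $6.89 (Sable) > $6.37 (Lumen) > $5.61 (Helix) > …
Dune holds slot 2 → pays next bid $6.89 × 800 clicks = $5512.00.

Dune pays $5512.00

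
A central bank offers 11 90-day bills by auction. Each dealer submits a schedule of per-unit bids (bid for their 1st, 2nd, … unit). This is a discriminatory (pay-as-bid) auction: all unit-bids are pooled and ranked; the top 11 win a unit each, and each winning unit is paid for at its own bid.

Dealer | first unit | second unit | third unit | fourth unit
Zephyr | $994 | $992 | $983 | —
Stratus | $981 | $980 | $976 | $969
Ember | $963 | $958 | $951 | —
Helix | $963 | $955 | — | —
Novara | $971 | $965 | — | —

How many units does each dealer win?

Merging the schedules and taking the best 11: 994 (Zephyr-1), 992 (Zephyr-2), 983 (Zephyr-3), 981 (Stratus-1), 980 (Stratus-2), 976 (Stratus-3), 971 (Novara-1), 969 (Stratus-4), 965 (Novara-2), 963 (Ember-1), 963 (Helix-1)
Next rejected bid: $958 (not a price — pay-as-bid).
Allocation: Ember 1, Helix 1, Novara 2, Stratus 4, Zephyr 3.

Ember 1, Helix 1, Novara 2, Stratus 4, Zephyr 3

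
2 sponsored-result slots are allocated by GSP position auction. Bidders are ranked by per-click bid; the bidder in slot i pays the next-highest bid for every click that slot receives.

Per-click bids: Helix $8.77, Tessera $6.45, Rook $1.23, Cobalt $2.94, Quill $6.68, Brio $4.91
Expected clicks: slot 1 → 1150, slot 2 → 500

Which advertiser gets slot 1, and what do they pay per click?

Helix; $6.68 per click

Sorting advertisers: $8.77 (Helix) > $6.68 (Quill) > $6.45 (Tessera) > …
Slot 1 goes to the first-ranked bidder, Helix, who pays the next bid down: $6.68/click.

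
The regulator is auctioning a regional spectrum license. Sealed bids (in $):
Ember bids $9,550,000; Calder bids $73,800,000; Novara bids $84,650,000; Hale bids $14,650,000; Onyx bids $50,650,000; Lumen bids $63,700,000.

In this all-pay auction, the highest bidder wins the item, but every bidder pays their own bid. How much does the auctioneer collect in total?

Bids in order: 84,650,000 (Novara) > 73,800,000 (Calder) > 63,700,000 (Lumen) > 50,650,000 (Onyx) > 14,650,000 (Hale) > 9,550,000 (Ember)
Every bidder forfeits their bid regardless of winning.
Revenue = 9,550,000 + 73,800,000 + 84,650,000 + 14,650,000 + 50,650,000 + 63,700,000 = $297,000,000.

Total revenue: $297,000,000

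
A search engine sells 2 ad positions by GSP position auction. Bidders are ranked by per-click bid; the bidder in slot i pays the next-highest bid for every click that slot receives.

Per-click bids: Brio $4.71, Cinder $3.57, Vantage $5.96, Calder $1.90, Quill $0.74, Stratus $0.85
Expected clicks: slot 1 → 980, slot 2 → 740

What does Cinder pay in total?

Cinder pays $0.00

Per-click bids in order: $5.96 (Vantage) > $4.71 (Brio) > $3.57 (Cinder) > …
Cinder ranks below slot 2 → no slot, pays nothing.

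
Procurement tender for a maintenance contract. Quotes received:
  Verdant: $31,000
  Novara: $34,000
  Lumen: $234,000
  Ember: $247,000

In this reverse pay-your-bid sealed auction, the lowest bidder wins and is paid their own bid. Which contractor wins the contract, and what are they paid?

Rule: the lowest bidder wins and is paid their own bid.
Bids in order: 31,000 (Verdant) < 34,000 (Novara) < 234,000 (Lumen) < 247,000 (Ember)
First-price: Verdant is paid what they bid, $31,000.

Verdant is paid $31,000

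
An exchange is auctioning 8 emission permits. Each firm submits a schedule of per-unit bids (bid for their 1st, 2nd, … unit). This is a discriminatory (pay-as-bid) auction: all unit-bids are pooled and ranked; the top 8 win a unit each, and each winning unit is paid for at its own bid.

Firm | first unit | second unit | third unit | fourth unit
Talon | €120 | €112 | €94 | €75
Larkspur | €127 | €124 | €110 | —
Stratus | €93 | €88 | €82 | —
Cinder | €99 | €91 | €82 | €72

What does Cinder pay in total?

Cinder pays €99

All unit-bids, highest first — top 8: 127 (Larkspur-1), 124 (Larkspur-2), 120 (Talon-1), 112 (Talon-2), 110 (Larkspur-3), 99 (Cinder-1), 94 (Talon-3), 93 (Stratus-1)
Next rejected bid: €91 (not a price — pay-as-bid).
Cinder's winning unit-bids: 99 = €99.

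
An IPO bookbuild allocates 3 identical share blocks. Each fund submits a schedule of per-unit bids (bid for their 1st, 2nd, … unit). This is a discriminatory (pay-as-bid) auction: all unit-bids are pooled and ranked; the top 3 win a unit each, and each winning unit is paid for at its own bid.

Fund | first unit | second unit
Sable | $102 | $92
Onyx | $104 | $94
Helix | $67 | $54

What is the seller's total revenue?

Total revenue: $300

Merging the schedules and taking the best 3: 104 (Onyx-1), 102 (Sable-1), 94 (Onyx-2)
Next rejected bid: $92 (not a price — pay-as-bid).
Each winning unit pays its own bid.
Revenue = 104 + 102 + 94 = $300.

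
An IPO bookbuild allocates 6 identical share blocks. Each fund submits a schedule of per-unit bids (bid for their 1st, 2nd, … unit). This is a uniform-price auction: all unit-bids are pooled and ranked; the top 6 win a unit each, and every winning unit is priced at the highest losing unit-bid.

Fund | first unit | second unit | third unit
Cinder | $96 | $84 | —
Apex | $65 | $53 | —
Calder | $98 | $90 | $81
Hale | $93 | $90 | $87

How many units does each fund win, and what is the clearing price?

Pooled unit-bids ranked (top 6): 98 (Calder-1), 96 (Cinder-1), 93 (Hale-1), 90 (Calder-2), 90 (Hale-2), 87 (Hale-3)
Highest rejected unit-bid = $84.
Allocation: Calder 2, Cinder 1, Hale 3.

Calder 2, Cinder 1, Hale 3; clearing price $84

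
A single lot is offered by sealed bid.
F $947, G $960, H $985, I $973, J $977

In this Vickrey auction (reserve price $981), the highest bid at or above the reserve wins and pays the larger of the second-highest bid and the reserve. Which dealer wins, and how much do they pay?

Bids in order: 985 (H) > 977 (J) > 973 (I) > 960 (G) > 947 (F)
H has the top bid at or above the reserve ($985).
max(second-highest $977, reserve $981) = $981.

H pays $981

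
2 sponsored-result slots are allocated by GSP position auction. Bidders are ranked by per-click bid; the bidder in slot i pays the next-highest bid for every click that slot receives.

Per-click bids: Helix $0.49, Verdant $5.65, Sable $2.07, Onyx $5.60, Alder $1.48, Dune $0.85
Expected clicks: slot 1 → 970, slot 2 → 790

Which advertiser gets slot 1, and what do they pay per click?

Ranked by bid: $5.65 (Verdant) > $5.60 (Onyx) > $2.07 (Sable) > …
Slot 1 goes to the first-ranked bidder, Verdant, who pays the next bid down: $5.60/click.

Verdant; $5.60 per click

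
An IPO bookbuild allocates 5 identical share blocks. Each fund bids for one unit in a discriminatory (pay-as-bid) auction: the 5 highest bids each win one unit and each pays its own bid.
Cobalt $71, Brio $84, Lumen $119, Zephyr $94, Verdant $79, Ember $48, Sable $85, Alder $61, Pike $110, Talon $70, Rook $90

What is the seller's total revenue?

Total revenue: $498

Bids ranked high→low: 119 (Lumen), 110 (Pike), 94 (Zephyr), 90 (Rook), 85 (Sable), 84 (Brio), 79 (Verdant), …
Top 5: Lumen, Pike, Zephyr, Rook, Sable.
Total revenue = 119 + 110 + 94 + 90 + 85 = $498.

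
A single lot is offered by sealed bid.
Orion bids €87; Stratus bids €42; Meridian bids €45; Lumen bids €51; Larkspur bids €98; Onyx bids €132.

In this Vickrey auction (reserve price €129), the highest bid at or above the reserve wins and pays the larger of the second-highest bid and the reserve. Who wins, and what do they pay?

Vickrey auction (reserve price €129): the highest bid at or above the reserve wins and pays the larger of the second-highest bid and the reserve.
Bids in order: 132 (Onyx) > 98 (Larkspur) > 87 (Orion) > 51 (Lumen) > 45 (Meridian) > 42 (Stratus)
Onyx has the top bid at or above the reserve (€132).
max(second-highest €98, reserve €129) = €129.

Onyx pays €129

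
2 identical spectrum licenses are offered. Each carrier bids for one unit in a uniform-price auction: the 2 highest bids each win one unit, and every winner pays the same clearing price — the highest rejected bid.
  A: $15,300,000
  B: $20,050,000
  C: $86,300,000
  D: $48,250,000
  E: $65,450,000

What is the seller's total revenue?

Total revenue: $96,500,000

Bids ranked high→low: 86,300,000 (C), 65,450,000 (E), 48,250,000 (D), 20,050,000 (B), …
Top 2: C, E.
Highest unsuccessful bid: $48,250,000 → clearing price.
Total revenue = 2 × $48,250,000 = $96,500,000.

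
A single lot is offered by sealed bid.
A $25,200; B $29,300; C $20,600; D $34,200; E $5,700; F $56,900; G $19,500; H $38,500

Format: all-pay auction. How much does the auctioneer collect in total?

Bids ranked: 56,900 (F) > 38,500 (H) > 34,200 (D) > 29,300 (B) > 25,200 (A) > 20,600 (C) > …
F wins with the top bid; all bids are sunk regardless.
Every bidder forfeits their bid regardless of winning.
Revenue = 25,200 + 29,300 + 20,600 + 34,200 + 5,700 + 56,900 + 19,500 + 38,500 = $229,900.

Total revenue: $229,900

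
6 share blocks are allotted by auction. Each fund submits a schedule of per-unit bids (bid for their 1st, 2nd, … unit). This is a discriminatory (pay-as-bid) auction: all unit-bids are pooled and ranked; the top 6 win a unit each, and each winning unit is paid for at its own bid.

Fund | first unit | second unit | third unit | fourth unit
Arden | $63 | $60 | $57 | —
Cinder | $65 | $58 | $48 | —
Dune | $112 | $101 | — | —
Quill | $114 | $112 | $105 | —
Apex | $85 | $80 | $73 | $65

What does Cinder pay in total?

Merging the schedules and taking the best 6: 114 (Quill-1), 112 (Dune-1), 112 (Quill-2), 105 (Quill-3), 101 (Dune-2), 85 (Apex-1)
Next rejected bid: $80 (not a price — pay-as-bid).
Cinder wins no units.

Cinder pays $0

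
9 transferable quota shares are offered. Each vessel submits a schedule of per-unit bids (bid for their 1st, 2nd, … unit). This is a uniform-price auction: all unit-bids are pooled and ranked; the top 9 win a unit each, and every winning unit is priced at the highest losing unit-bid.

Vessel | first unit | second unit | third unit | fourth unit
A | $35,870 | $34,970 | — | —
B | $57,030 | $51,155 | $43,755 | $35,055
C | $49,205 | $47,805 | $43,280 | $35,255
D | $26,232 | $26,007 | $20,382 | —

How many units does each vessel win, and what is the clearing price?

A 1, B 4, C 4; clearing price $34,970

All unit-bids, highest first — top 9: 57,030 (B-1), 51,155 (B-2), 49,205 (C-1), 47,805 (C-2), 43,755 (B-3), 43,280 (C-3), 35,870 (A-1), 35,255 (C-4), 35,055 (B-4)
The (k+1)-th unit-bid is $34,970.
Allocation: A 1, B 4, C 4.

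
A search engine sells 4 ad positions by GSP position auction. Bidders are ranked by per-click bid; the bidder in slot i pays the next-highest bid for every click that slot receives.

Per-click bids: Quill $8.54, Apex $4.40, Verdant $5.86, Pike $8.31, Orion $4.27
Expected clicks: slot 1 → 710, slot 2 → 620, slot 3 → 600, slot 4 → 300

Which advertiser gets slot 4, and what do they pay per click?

Apex; $4.27 per click

Sorting advertisers: $8.54 (Quill) > $8.31 (Pike) > $5.86 (Verdant) > $4.40 (Apex) > $4.27 (Orion)
Slot 4 goes to the fourth-ranked bidder, Apex, who pays the next bid down: $4.27/click.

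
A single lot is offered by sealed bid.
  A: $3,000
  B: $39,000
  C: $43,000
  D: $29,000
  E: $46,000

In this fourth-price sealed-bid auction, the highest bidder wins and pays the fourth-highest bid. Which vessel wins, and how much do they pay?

Fourth-price sealed-bid auction: the highest bidder wins and pays the fourth-highest bid.
Sorting bids: 46,000 (E) > 43,000 (C) > 39,000 (B) > 29,000 (D) > 3,000 (A)
E is highest; pays the fourth-highest bid, $29,000.

E pays $29,000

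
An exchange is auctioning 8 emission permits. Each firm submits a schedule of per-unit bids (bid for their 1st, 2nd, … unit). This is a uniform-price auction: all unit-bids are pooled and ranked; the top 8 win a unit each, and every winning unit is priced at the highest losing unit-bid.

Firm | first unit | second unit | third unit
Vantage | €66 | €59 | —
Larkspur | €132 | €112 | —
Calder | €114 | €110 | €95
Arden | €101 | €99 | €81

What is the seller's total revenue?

Pooled unit-bids ranked (top 8): 132 (Larkspur-1), 114 (Calder-1), 112 (Larkspur-2), 110 (Calder-2), 101 (Arden-1), 99 (Arden-2), 95 (Calder-3), 81 (Arden-3)
The (k+1)-th unit-bid is €66.
Allocation: Arden 3, Calder 3, Larkspur 2. Every unit priced at €66.
Revenue = 8 × 66 = €528.

Total revenue: €528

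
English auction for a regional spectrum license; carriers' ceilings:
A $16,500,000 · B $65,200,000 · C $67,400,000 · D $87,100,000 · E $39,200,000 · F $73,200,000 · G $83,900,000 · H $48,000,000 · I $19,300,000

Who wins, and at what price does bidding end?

D wins at $83,900,000

Limits ranked: 87,100,000 (D) > 83,900,000 (G) > 73,200,000 (F) > 67,400,000 (C) > 65,200,000 (B) > 48,000,000 (H) > …
Once the price passes $83,900,000, only D is left; the hammer falls at G's limit of $83,900,000.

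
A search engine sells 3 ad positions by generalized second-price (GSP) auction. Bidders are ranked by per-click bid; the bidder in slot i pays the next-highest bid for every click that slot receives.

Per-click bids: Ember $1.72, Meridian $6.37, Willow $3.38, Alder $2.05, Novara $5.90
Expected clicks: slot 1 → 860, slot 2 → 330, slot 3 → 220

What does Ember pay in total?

Ranked by bid: $6.37 (Meridian) > $5.90 (Novara) > $3.38 (Willow) > $2.05 (Alder) > …
Ember ranks below slot 3 → no slot, pays nothing.

Ember pays $0.00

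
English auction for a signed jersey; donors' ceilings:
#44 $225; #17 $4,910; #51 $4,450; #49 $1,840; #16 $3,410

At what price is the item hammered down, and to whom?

#17 wins at $4,450

Limits in order: 4,910 (#17) > 4,450 (#51) > 3,410 (#16) > 1,840 (#49) > 225 (#44)
#51 is the last rival to drop out, at $4,450; #17 remains and wins at that price.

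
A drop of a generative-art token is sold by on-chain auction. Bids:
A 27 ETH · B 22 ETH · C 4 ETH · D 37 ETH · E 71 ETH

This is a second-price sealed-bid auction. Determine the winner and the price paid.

E pays 37 ETH

Rule: the highest bidder wins and pays the second-highest bid.
Bids ranked: 71 (E) > 37 (D) > 27 (A) > 22 (B) > 4 (C)
E is highest; pays the second-highest bid, 37 ETH.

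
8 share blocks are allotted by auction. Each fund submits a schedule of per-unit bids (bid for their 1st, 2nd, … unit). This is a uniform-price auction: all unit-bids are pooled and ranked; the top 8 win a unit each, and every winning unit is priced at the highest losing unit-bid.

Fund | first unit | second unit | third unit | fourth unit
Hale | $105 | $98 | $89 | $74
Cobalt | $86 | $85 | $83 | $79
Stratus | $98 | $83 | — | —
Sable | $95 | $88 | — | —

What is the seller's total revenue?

Total revenue: $664

Merging the schedules and taking the best 8: 105 (Hale-1), 98 (Hale-2), 98 (Stratus-1), 95 (Sable-1), 89 (Hale-3), 88 (Sable-2), 86 (Cobalt-1), 85 (Cobalt-2)
Highest rejected unit-bid = $83.
Allocation: Cobalt 2, Hale 3, Sable 2, Stratus 1. Every unit priced at $83.
Revenue = 8 × 83 = $664.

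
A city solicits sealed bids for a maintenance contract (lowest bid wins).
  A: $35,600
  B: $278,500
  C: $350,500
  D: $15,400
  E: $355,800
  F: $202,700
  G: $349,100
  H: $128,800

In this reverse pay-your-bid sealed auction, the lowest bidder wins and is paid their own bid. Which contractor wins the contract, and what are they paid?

Rule: the lowest bidder wins and is paid their own bid.
Bids in order: 15,400 (D) < 35,600 (A) < 128,800 (H) < 202,700 (F) < 278,500 (B) < 349,100 (G) < …
D is lowest → is paid own bid, $15,400.

D is paid $15,400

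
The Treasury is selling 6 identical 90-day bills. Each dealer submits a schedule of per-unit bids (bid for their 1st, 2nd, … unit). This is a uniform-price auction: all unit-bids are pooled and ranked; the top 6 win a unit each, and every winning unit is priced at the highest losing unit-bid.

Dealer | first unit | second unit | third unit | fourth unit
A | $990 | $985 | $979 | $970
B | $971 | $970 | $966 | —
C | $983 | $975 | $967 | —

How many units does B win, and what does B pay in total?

Merging the schedules and taking the best 6: 990 (A-1), 985 (A-2), 983 (C-1), 979 (A-3), 975 (C-2), 971 (B-1)
Highest rejected unit-bid = $970.
B wins 1 unit(s) at $970 each.

B: 1 unit, pays $970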